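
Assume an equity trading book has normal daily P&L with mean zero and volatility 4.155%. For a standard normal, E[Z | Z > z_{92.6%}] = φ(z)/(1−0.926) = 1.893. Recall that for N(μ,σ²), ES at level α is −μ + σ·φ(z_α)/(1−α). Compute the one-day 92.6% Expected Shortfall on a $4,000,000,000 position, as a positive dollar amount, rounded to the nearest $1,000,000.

$315,000,000

ES = 4.155% × 1.893 = 7.865%.
On $4,000,000,000: 0.07865 × $4,000,000,000 = $314,600,000.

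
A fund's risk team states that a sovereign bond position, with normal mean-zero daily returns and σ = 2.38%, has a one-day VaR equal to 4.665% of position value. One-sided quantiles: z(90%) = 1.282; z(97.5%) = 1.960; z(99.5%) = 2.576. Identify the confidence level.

97.5%

Implied z = VaR/σ = 4.665 / 2.38 = 1.960.
This matches z(97.5%) = 1.960.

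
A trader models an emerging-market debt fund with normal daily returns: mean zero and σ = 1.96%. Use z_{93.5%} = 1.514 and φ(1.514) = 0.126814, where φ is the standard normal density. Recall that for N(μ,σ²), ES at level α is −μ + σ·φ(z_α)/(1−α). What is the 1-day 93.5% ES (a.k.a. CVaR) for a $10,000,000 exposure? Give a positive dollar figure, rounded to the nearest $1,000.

$382,000

Tail multiplier: φ(z)/(1−α) = 0.126814 / 0.065 = 1.951.
ES = 1.96% × 1.951 = 3.824%.
On $10,000,000: 0.03824 × $10,000,000 = $382,400.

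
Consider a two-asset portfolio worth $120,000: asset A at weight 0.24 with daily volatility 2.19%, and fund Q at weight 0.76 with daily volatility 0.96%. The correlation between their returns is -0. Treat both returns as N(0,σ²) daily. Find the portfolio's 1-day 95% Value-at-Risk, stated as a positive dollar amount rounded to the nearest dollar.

$1,775

σ_p² = 0.24²·2.19² + 0.76²·0.96² + 2·-0·0.24·0.76·2.19·0.96 = 0.8086 (%²).
σ_p = √0.8086 = 0.899%.
At 95%, z = 1.645.
VaR = 1.645 × 0.899% = 1.479%; on $120,000 that is $1,775.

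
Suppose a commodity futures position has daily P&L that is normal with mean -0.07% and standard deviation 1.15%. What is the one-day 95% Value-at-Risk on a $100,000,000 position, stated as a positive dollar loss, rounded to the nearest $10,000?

$1,960,000

At 95% one-sided, z = 1.645.
VaR = −μ + z·σ = −(-0.07%) + 1.645 × 1.15% = 1.962%.
On $100,000,000: 0.01962 × $100,000,000 = $1,962,000.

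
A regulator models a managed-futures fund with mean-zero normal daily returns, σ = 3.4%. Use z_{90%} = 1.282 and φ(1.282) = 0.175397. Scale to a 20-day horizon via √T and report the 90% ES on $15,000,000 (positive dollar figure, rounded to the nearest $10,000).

$4,000,000

σ_{20d} = 3.4% × √20 = 15.205%.
ES multiplier = φ(z)/(1−α) = 0.175397/0.1 = 1.754.
ES = 15.205% × 1.754 = 26.670%; on $15,000,000: $4,000,500.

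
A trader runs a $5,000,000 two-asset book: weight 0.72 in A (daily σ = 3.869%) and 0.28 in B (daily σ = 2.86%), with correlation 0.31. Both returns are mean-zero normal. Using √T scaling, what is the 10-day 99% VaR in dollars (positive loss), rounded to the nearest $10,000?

$1,150,000

σ_p = √(0.72²·3.869² + 0.28²·2.86² + 2·0.31·0.72·0.28·3.869·2.86) = 3.128%.
σ_{10d} = 3.128% × √10 = 9.892%.
z(99%) = 2.326.
VaR = 2.326 × 9.892% = 23.009%; on $5,000,000 that is $1,150,450.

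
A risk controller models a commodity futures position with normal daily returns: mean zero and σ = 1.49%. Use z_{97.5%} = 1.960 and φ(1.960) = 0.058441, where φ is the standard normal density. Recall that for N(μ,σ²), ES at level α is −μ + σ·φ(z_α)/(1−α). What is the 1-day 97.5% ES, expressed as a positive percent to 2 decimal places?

Tail multiplier: φ(z)/(1−α) = 0.058441 / 0.025 = 2.338.
ES = 1.49% × 2.338 = 3.484%.

3.48%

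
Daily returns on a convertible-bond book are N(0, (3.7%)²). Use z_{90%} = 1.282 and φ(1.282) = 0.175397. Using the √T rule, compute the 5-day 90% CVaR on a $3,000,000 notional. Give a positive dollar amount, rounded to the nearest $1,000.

σ_{5d} = 3.7% × √5 = 8.273%.
ES multiplier = φ(z)/(1−α) = 0.175397/0.1 = 1.754.
ES = 8.273% × 1.754 = 14.511%; on $3,000,000: $435,330.

$435,000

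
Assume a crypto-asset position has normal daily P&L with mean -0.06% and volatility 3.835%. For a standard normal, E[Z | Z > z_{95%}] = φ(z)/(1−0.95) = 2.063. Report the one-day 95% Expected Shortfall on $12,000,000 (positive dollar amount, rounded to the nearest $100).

ES = −(-0.06%) + 3.835% × 2.063 = 7.972%.
On $12,000,000: 0.07972 × $12,000,000 = $956,640.

$956,600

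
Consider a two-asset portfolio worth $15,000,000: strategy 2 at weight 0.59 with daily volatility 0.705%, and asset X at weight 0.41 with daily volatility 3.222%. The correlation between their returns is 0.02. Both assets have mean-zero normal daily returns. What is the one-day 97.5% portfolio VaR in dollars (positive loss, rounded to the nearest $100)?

σ_p² = 0.59²·0.705² + 0.41²·3.222² + 2·0.02·0.59·0.41·0.705·3.222 = 1.9401 (%²).
σ_p = √1.9401 = 1.393%.
At 97.5%, z = 1.960.
VaR = 1.960 × 1.393% = 2.730%; on $15,000,000 that is $409,500.

$409,500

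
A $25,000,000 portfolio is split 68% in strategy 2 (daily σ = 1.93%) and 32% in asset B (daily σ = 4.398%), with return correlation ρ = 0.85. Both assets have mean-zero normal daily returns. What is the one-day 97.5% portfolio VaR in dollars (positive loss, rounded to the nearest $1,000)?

$1,282,000

σ_p² = 0.68²·1.93² + 0.32²·4.398² + 2·0.85·0.68·0.32·1.93·4.398 = 6.8430 (%²).
σ_p = √6.8430 = 2.616%.
At 97.5%, z = 1.960.
VaR = 1.960 × 2.616% = 5.127%; on $25,000,000 that is $1,281,750.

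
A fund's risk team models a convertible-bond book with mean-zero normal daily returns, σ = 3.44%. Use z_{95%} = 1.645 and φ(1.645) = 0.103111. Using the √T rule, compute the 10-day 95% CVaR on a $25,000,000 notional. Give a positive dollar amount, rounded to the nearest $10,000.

$5,610,000

σ_{10d} = 3.44% × √10 = 10.878%.
ES multiplier = φ(z)/(1−α) = 0.103111/0.05 = 2.062.
ES = 10.878% × 2.062 = 22.430%; on $25,000,000: $5,607,500.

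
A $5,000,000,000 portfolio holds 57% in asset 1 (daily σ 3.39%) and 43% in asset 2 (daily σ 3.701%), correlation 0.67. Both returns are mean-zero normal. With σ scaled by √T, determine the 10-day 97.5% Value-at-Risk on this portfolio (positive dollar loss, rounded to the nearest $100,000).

$998,800,000

σ_p = √(0.57²·3.39² + 0.43²·3.701² + 2·0.67·0.57·0.43·3.39·3.701) = 3.223%.
σ_{10d} = 3.223% × √10 = 10.192%.
z(97.5%) = 1.960.
VaR = 1.960 × 10.192% = 19.976%; on $5,000,000,000 that is $998,800,000.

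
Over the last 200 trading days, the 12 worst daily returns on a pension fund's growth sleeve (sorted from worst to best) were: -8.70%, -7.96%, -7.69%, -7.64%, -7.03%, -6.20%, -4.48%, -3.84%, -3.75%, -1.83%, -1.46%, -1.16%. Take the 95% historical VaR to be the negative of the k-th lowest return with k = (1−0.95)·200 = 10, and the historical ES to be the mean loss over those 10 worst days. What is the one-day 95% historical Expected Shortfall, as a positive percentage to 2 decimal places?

5.91%

The 10 worst returns sum to -59.12%.
ES = −(-59.12%) / 10 = 5.912% ≈ 5.91%.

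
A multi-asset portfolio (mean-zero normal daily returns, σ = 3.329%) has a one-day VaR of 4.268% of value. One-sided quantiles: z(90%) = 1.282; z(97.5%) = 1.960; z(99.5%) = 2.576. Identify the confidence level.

90%

Implied z = VaR/σ = 4.268 / 3.329 = 1.282.
This matches z(90%) = 1.282.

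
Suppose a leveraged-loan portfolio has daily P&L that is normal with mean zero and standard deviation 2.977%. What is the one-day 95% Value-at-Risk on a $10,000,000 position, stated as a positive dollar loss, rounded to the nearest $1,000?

$490,000

At 95% one-sided, z = 1.645.
VaR = z·σ = 1.645 × 2.977% = 4.897%.
On $10,000,000: 0.04897 × $10,000,000 = $489,700.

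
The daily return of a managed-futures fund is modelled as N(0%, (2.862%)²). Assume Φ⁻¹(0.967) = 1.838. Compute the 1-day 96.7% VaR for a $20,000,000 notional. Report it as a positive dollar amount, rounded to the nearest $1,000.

VaR = z·σ = 1.838 × 2.862% = 5.260%.
On $20,000,000: 0.05260 × $20,000,000 = $1,052,000.

$1,052,000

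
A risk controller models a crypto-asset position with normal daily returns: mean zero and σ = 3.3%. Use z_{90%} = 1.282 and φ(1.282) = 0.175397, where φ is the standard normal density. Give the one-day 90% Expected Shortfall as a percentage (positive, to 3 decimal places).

5.788%

Tail multiplier: φ(z)/(1−α) = 0.175397 / 0.1 = 1.754.
ES = 3.3% × 1.754 = 5.788%.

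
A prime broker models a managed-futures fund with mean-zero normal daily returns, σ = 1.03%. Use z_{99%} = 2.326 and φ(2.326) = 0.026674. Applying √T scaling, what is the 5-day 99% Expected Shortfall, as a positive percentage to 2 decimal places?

σ_{5d} = 1.03% × √5 = 2.303%.
ES multiplier = φ(z)/(1−α) = 0.026674/0.01 = 2.667.
ES = 2.303% × 2.667 = 6.142%.

6.14%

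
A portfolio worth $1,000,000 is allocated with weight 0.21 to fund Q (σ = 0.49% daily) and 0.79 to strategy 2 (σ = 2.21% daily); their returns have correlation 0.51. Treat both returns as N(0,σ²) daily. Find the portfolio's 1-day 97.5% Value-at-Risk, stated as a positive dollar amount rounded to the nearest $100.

$35,300

σ_p² = 0.21²·0.49² + 0.79²·2.21² + 2·0.51·0.21·0.79·0.49·2.21 = 3.2420 (%²).
σ_p = √3.2420 = 1.801%.
At 97.5%, z = 1.960.
VaR = 1.960 × 1.801% = 3.530%; on $1,000,000 that is $35,300.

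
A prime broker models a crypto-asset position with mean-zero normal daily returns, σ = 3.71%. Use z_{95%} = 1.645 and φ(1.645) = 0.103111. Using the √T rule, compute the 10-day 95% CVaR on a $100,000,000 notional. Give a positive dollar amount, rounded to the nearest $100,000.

$24,200,000

σ_{10d} = 3.71% × √10 = 11.732%.
ES multiplier = φ(z)/(1−α) = 0.103111/0.05 = 2.062.
ES = 11.732% × 2.062 = 24.191%; on $100,000,000: $24,191,000.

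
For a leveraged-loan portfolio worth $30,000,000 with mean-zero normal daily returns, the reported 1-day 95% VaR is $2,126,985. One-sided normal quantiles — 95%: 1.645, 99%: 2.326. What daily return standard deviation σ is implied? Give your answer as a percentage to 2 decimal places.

VaR as a fraction: $2,126,985 / $30,000,000 = 7.090%.
σ = VaR / z = 7.090% / 1.645 = 4.310%.

4.31%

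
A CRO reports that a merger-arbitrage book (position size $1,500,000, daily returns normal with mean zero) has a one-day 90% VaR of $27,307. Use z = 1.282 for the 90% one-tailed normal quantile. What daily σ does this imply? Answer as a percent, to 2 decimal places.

VaR as a fraction: $27,307 / $1,500,000 = 1.820%.
σ = VaR / z = 1.820% / 1.282 = 1.420%.

1.42%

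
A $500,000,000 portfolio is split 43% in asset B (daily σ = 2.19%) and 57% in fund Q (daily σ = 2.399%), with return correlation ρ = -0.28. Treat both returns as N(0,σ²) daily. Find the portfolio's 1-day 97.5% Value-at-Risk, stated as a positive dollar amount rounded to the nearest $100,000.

$14,000,000

σ_p² = 0.43²·2.19² + 0.57²·2.399² + 2·-0.28·0.43·0.57·2.19·2.399 = 2.0355 (%²).
σ_p = √2.0355 = 1.427%.
At 97.5%, z = 1.960.
VaR = 1.960 × 1.427% = 2.797%; on $500,000,000 that is $13,985,000.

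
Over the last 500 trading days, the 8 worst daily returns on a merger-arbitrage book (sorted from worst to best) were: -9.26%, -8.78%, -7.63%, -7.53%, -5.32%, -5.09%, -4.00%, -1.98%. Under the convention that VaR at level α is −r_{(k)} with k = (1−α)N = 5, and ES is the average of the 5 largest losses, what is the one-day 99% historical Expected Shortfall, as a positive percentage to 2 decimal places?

7.70%

The 5 worst returns sum to -38.52%.
ES = −(-38.52%) / 5 = 7.704% ≈ 7.70%.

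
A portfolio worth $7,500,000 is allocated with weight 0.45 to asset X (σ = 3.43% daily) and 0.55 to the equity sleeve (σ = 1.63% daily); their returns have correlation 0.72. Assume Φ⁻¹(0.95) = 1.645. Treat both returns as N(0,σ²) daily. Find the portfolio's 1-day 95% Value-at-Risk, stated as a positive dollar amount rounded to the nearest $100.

σ_p² = 0.45²·3.43² + 0.55²·1.63² + 2·0.72·0.45·0.55·3.43·1.63 = 5.1787 (%²).
σ_p = √5.1787 = 2.276%.
VaR = 1.645 × 2.276% = 3.744%; on $7,500,000 that is $280,800.

$280,800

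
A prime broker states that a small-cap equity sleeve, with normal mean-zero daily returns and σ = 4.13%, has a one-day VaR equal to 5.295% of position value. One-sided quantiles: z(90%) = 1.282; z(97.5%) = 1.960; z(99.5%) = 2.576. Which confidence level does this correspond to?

90%

Implied z = VaR/σ = 5.295 / 4.13 = 1.282.
This matches z(90%) = 1.282.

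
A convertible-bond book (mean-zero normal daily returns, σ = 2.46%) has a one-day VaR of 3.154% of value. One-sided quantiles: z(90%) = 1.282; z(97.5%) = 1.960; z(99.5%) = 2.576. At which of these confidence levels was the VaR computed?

90%

Implied z = VaR/σ = 3.154 / 2.46 = 1.282.
This matches z(90%) = 1.282.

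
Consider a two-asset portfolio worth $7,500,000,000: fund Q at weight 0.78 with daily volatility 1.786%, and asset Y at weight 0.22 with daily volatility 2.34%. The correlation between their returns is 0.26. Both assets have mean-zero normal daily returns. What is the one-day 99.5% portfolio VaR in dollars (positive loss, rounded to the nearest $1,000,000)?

$310,000,000

σ_p² = 0.78²·1.786² + 0.22²·2.34² + 2·0.26·0.78·0.22·1.786·2.34 = 2.5786 (%²).
σ_p = √2.5786 = 1.606%.
At 99.5%, z = 2.576.
VaR = 2.576 × 1.606% = 4.137%; on $7,500,000,000 that is $310,275,000.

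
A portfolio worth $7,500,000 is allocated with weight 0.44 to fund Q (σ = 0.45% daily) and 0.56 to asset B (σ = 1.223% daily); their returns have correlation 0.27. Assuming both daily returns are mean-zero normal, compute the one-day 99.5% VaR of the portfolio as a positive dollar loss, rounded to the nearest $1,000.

σ_p² = 0.44²·0.45² + 0.56²·1.223² + 2·0.27·0.44·0.56·0.45·1.223 = 0.5815 (%²).
σ_p = √0.5815 = 0.763%.
At 99.5%, z = 2.576.
VaR = 2.576 × 0.763% = 1.965%; on $7,500,000 that is $147,375.

$147,000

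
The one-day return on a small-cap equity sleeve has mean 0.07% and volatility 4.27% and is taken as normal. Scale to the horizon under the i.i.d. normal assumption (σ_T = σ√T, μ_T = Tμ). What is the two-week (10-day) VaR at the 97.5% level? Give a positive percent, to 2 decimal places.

At 97.5%, z = 1.960.
σ_{10d} = 4.27% × √10 = 13.503%; μ_{10d} = 10 × 0.07% = 0.700%.
VaR = −(0.700%) + 1.960 × 13.503% = 25.766%.

25.77%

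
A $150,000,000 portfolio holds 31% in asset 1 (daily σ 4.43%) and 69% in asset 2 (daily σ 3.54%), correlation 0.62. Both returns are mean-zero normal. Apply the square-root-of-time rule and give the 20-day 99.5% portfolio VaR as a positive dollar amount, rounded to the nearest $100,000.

$59,900,000

σ_p = √(0.31²·4.43² + 0.69²·3.54² + 2·0.62·0.31·0.69·4.43·3.54) = 3.466%.
σ_{20d} = 3.466% × √20 = 15.500%.
z(99.5%) = 2.576.
VaR = 2.576 × 15.500% = 39.928%; on $150,000,000 that is $59,892,000.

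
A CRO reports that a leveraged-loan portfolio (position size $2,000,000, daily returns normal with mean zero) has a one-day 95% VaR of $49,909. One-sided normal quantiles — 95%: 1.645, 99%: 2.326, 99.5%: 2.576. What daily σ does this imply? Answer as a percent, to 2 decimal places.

1.52%

VaR as a fraction: $49,909 / $2,000,000 = 2.495%.
σ = VaR / z = 2.495% / 1.645 = 1.517%.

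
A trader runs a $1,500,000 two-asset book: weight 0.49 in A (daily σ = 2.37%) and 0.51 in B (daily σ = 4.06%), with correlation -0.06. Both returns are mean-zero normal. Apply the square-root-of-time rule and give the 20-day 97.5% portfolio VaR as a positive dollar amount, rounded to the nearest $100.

$304,000

σ_p = √(0.49²·2.37² + 0.51²·4.06² + 2·-0.06·0.49·0.51·2.37·4.06) = 2.312%.
σ_{20d} = 2.312% × √20 = 10.340%.
z(97.5%) = 1.960.
VaR = 1.960 × 10.340% = 20.266%; on $1,500,000 that is $303,990.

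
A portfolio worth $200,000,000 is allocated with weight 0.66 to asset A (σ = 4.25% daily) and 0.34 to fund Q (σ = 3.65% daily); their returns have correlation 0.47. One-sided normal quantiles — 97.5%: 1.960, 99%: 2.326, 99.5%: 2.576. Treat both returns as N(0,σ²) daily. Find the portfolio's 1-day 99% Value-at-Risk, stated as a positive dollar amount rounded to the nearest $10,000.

$16,570,000

σ_p² = 0.66²·4.25² + 0.34²·3.65² + 2·0.47·0.66·0.34·4.25·3.65 = 12.6803 (%²).
σ_p = √12.6803 = 3.561%.
VaR = 2.326 × 3.561% = 8.283%; on $200,000,000 that is $16,566,000.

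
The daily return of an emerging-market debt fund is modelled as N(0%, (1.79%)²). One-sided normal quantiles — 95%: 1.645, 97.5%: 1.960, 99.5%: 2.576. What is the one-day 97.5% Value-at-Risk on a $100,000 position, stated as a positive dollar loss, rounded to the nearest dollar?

$3,508

VaR = z·σ = 1.960 × 1.79% = 3.508%.
On $100,000: 0.03508 × $100,000 = $3,508.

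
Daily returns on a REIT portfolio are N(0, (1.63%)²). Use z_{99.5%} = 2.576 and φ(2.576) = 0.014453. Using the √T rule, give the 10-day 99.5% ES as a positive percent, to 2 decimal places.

14.90%

σ_{10d} = 1.63% × √10 = 5.155%.
ES multiplier = φ(z)/(1−α) = 0.014453/0.005 = 2.891.
ES = 5.155% × 2.891 = 14.903%.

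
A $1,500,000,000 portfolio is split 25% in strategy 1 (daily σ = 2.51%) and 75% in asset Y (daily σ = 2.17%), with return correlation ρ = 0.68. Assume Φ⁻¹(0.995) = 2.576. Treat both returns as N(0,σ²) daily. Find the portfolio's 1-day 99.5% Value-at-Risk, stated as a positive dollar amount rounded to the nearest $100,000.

σ_p² = 0.25²·2.51² + 0.75²·2.17² + 2·0.68·0.25·0.75·2.51·2.17 = 4.4314 (%²).
σ_p = √4.4314 = 2.105%.
VaR = 2.576 × 2.105% = 5.422%; on $1,500,000,000 that is $81,330,000.

$81,300,000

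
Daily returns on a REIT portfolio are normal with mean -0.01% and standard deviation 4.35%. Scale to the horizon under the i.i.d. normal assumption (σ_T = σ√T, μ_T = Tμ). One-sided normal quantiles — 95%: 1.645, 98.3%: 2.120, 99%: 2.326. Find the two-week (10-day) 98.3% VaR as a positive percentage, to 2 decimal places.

σ_{10d} = 4.35% × √10 = 13.756%; μ_{10d} = 10 × -0.01% = -0.100%.
VaR = −(-0.100%) + 2.120 × 13.756% = 29.263%.

29.26%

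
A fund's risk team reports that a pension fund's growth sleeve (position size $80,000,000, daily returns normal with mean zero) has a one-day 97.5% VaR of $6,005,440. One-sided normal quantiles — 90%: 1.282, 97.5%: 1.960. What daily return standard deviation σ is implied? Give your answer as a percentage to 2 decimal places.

VaR as a fraction: $6,005,440 / $80,000,000 = 7.507%.
σ = VaR / z = 7.507% / 1.960 = 3.830%.

3.83%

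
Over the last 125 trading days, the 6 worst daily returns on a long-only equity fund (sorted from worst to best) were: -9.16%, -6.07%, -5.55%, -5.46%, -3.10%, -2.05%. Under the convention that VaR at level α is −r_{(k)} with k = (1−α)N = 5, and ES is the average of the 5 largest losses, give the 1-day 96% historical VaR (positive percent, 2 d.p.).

k = 5; the 5th lowest return is -3.10%, so VaR = 3.10%.

3.10%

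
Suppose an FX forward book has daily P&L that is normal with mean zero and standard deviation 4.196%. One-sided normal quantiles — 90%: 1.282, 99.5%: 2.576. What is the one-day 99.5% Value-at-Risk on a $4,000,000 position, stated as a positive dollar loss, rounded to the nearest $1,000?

VaR = z·σ = 2.576 × 4.196% = 10.809%.
On $4,000,000: 0.10809 × $4,000,000 = $432,360.

$432,000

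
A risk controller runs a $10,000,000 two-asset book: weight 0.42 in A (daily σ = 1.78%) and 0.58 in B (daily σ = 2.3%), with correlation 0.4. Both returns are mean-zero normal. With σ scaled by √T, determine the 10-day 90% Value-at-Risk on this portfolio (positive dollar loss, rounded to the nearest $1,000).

σ_p = √(0.42²·1.78² + 0.58²·2.3² + 2·0.4·0.42·0.58·1.78·2.3) = 1.771%.
σ_{10d} = 1.771% × √10 = 5.600%.
z(90%) = 1.282.
VaR = 1.282 × 5.600% = 7.179%; on $10,000,000 that is $717,900.

$718,000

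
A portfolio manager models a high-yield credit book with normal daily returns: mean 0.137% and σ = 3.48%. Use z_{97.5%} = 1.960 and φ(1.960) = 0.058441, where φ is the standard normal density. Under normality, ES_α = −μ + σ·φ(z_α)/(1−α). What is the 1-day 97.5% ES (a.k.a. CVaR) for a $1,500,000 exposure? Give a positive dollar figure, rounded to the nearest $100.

Tail multiplier: φ(z)/(1−α) = 0.058441 / 0.025 = 2.338.
ES = −(0.137%) + 3.48% × 2.338 = 7.999%.
On $1,500,000: 0.07999 × $1,500,000 = $119,985.

$120,000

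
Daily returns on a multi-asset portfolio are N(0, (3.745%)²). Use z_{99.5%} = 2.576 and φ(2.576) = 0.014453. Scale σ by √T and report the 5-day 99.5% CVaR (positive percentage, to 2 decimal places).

24.21%

σ_{5d} = 3.745% × √5 = 8.374%.
ES multiplier = φ(z)/(1−α) = 0.014453/0.005 = 2.891.
ES = 8.374% × 2.891 = 24.209%.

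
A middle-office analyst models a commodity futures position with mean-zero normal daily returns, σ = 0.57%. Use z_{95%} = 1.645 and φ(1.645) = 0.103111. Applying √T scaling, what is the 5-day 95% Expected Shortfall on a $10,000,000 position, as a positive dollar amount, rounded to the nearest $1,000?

σ_{5d} = 0.57% × √5 = 1.275%.
ES multiplier = φ(z)/(1−α) = 0.103111/0.05 = 2.062.
ES = 1.275% × 2.062 = 2.629%; on $10,000,000: $262,900.

$263,000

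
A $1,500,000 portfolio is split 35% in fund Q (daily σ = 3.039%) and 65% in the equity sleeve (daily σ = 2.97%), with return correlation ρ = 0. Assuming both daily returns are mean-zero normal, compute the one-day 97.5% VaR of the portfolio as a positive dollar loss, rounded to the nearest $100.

σ_p² = 0.35²·3.039² + 0.65²·2.97² + 2·0·0.35·0.65·3.039·2.97 = 4.8582 (%²).
σ_p = √4.8582 = 2.204%.
At 97.5%, z = 1.960.
VaR = 1.960 × 2.204% = 4.320%; on $1,500,000 that is $64,800.

$64,800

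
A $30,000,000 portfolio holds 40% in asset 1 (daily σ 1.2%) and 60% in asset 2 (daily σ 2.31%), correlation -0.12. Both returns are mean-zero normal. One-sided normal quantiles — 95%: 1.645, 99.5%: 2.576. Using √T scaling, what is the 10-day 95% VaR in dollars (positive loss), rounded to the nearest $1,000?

σ_p = √(0.4²·1.2² + 0.6²·2.31² + 2·-0.12·0.4·0.6·1.2·2.31) = 1.411%.
σ_{10d} = 1.411% × √10 = 4.462%.
VaR = 1.645 × 4.462% = 7.340%; on $30,000,000 that is $2,202,000.

$2,202,000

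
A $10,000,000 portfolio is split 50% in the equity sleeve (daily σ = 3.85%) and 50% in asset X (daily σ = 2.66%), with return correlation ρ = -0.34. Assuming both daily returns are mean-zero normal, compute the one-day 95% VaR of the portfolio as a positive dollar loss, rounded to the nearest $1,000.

σ_p² = 0.5²·3.85² + 0.5²·2.66² + 2·-0.34·0.5·0.5·3.85·2.66 = 3.7336 (%²).
σ_p = √3.7336 = 1.932%.
At 95%, z = 1.645.
VaR = 1.645 × 1.932% = 3.178%; on $10,000,000 that is $317,800.

$318,000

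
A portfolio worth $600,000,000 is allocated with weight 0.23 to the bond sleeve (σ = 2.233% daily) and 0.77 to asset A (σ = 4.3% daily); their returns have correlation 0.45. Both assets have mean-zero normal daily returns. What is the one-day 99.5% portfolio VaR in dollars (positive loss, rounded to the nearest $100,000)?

$55,200,000

σ_p² = 0.23²·2.233² + 0.77²·4.3² + 2·0.45·0.23·0.77·2.233·4.3 = 12.7569 (%²).
σ_p = √12.7569 = 3.572%.
At 99.5%, z = 2.576.
VaR = 2.576 × 3.572% = 9.201%; on $600,000,000 that is $55,206,000.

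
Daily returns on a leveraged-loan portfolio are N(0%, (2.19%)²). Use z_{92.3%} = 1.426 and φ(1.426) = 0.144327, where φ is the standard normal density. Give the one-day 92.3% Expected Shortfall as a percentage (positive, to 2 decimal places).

4.10%

Tail multiplier: φ(z)/(1−α) = 0.144327 / 0.077 = 1.874.
ES = 2.19% × 1.874 = 4.104%.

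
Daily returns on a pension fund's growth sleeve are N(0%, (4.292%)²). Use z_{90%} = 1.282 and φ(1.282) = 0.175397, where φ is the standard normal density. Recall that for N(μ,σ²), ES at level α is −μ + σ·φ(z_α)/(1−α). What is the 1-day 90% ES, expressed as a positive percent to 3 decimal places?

7.528%

Tail multiplier: φ(z)/(1−α) = 0.175397 / 0.1 = 1.754.
ES = 4.292% × 1.754 = 7.528%.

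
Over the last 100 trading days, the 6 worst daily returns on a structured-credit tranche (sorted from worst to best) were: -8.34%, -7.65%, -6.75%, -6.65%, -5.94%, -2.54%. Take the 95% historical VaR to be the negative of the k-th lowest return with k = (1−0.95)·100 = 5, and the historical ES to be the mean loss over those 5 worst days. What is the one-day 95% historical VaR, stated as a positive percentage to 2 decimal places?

5.94%

k = 5; the 5th lowest return is -5.94%, so VaR = 5.94%.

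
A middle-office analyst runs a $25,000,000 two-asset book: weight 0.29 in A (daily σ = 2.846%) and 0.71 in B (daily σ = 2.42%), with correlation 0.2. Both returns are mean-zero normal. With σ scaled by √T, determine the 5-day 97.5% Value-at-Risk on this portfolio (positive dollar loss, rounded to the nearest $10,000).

σ_p = √(0.29²·2.846² + 0.71²·2.42² + 2·0.2·0.29·0.71·2.846·2.42) = 2.050%.
σ_{5d} = 2.050% × √5 = 4.584%.
z(97.5%) = 1.960.
VaR = 1.960 × 4.584% = 8.985%; on $25,000,000 that is $2,246,250.

$2,250,000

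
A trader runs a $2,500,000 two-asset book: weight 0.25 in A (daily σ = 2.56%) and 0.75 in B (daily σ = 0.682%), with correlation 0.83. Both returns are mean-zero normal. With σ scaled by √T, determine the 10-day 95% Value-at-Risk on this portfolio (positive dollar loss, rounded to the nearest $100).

$143,300

σ_p = √(0.25²·2.56² + 0.75²·0.682² + 2·0.83·0.25·0.75·2.56·0.682) = 1.102%.
σ_{10d} = 1.102% × √10 = 3.485%.
z(95%) = 1.645.
VaR = 1.645 × 3.485% = 5.733%; on $2,500,000 that is $143,325.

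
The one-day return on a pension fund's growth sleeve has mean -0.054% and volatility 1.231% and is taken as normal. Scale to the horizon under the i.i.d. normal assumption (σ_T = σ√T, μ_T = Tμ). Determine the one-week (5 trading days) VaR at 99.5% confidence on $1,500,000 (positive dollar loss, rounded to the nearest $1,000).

$110,000

At 99.5%, z = 2.576.
σ_{5d} = 1.231% × √5 = 2.753%; μ_{5d} = 5 × -0.054% = -0.270%.
VaR = −(-0.270%) + 2.576 × 2.753% = 7.362%.
On $1,500,000: 0.07362 × $1,500,000 = $110,430.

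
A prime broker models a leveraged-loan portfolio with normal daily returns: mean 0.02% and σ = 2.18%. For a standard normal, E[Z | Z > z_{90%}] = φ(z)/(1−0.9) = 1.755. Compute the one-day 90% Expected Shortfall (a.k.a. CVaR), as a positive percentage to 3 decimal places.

3.806%

ES = −(0.02%) + 2.18% × 1.755 = 3.806%.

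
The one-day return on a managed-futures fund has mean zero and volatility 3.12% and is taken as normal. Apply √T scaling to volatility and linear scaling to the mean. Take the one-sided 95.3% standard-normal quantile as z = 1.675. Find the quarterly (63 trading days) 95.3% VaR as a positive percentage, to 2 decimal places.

41.48%

σ_{63d} = 3.12% × √63 = 24.764%.
VaR = 1.675 × 24.764% = 41.480%.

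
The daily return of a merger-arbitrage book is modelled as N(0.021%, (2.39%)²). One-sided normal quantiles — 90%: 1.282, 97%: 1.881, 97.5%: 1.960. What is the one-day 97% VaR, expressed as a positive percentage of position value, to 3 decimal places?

4.475%

VaR = −μ + z·σ = −(0.021%) + 1.881 × 2.39% = 4.475%.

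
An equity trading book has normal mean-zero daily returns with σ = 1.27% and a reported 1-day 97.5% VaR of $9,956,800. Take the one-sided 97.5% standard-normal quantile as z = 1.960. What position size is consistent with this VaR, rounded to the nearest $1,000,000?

$400,000,000

VaR as a fraction of value: z·σ = 1.960 × 1.27% = 2.4892%.
Position = $9,956,800 / 0.024892 = $400,000,000.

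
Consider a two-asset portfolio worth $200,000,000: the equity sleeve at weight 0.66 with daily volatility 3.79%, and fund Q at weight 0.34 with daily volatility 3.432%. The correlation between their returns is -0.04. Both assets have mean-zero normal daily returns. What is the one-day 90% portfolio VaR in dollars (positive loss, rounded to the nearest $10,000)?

$6,970,000

σ_p² = 0.66²·3.79² + 0.34²·3.432² + 2·-0.04·0.66·0.34·3.79·3.432 = 7.3851 (%²).
σ_p = √7.3851 = 2.718%.
At 90%, z = 1.282.
VaR = 1.282 × 2.718% = 3.484%; on $200,000,000 that is $6,968,000.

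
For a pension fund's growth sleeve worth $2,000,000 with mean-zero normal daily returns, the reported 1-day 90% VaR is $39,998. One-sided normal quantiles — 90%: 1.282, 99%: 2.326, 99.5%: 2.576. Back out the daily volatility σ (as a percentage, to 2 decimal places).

VaR as a fraction: $39,998 / $2,000,000 = 2.000%.
σ = VaR / z = 2.000% / 1.282 = 1.560%.

1.56%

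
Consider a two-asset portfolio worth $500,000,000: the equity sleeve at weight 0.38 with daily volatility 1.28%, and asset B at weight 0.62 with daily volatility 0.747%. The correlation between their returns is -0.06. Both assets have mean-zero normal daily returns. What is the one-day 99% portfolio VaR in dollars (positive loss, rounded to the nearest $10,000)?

$7,570,000

σ_p² = 0.38²·1.28² + 0.62²·0.747² + 2·-0.06·0.38·0.62·1.28·0.747 = 0.4241 (%²).
σ_p = √0.4241 = 0.651%.
At 99%, z = 2.326.
VaR = 2.326 × 0.651% = 1.514%; on $500,000,000 that is $7,570,000.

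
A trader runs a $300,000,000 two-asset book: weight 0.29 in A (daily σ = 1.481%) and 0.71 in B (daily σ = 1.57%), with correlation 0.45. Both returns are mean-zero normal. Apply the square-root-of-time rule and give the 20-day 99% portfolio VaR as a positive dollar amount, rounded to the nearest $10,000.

σ_p = √(0.29²·1.481² + 0.71²·1.57² + 2·0.45·0.29·0.71·1.481·1.57) = 1.363%.
σ_{20d} = 1.363% × √20 = 6.096%.
z(99%) = 2.326.
VaR = 2.326 × 6.096% = 14.179%; on $300,000,000 that is $42,537,000.

$42,540,000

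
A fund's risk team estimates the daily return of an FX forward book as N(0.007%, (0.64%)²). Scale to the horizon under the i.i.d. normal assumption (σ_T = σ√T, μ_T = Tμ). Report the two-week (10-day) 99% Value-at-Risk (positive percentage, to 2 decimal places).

4.64%

At 99%, z = 2.326.
σ_{10d} = 0.64% × √10 = 2.024%; μ_{10d} = 10 × 0.007% = 0.070%.
VaR = −(0.070%) + 2.326 × 2.024% = 4.638%.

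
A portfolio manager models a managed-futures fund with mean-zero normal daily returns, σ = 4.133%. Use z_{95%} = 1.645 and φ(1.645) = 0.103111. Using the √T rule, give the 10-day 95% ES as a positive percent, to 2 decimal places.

26.95%

σ_{10d} = 4.133% × √10 = 13.070%.
ES multiplier = φ(z)/(1−α) = 0.103111/0.05 = 2.062.
ES = 13.070% × 2.062 = 26.950%.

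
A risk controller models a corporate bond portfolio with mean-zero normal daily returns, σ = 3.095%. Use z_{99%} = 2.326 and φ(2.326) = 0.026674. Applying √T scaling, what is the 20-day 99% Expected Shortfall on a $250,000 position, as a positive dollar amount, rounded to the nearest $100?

$92,300

σ_{20d} = 3.095% × √20 = 13.841%.
ES multiplier = φ(z)/(1−α) = 0.026674/0.01 = 2.667.
ES = 13.841% × 2.667 = 36.914%; on $250,000: $92,285.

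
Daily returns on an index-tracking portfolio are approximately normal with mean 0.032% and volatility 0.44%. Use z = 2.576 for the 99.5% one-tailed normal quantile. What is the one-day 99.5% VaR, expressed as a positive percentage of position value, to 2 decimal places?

1.10%

VaR = −μ + z·σ = −(0.032%) + 2.576 × 0.44% = 1.101%.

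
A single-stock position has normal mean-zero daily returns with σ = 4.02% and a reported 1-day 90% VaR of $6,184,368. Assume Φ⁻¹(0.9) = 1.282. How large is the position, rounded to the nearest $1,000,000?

$120,000,000

VaR as a fraction of value: z·σ = 1.282 × 4.02% = 5.15364%.
Position = $6,184,368 / 0.0515364 = $120,000,000.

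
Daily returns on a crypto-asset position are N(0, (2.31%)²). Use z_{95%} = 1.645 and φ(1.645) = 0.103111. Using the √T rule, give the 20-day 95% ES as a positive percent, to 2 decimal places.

21.30%

σ_{20d} = 2.31% × √20 = 10.331%.
ES multiplier = φ(z)/(1−α) = 0.103111/0.05 = 2.062.
ES = 10.331% × 2.062 = 21.303%.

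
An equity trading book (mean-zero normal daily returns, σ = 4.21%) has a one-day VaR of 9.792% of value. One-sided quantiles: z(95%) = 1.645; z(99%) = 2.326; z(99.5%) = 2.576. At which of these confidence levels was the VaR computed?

Implied z = VaR/σ = 9.792 / 4.21 = 2.326.
This matches z(99%) = 2.326.

99%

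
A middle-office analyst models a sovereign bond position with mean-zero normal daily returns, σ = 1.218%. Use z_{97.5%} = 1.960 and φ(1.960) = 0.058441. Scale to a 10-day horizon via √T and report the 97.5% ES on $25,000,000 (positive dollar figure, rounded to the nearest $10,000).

$2,250,000

σ_{10d} = 1.218% × √10 = 3.852%.
ES multiplier = φ(z)/(1−α) = 0.058441/0.025 = 2.338.
ES = 3.852% × 2.338 = 9.006%; on $25,000,000: $2,251,500.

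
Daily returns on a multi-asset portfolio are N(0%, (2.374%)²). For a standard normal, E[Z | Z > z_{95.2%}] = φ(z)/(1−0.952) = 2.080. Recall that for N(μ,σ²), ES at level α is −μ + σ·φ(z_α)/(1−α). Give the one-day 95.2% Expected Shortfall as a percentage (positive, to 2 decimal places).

ES = 2.374% × 2.080 = 4.938%.

4.94%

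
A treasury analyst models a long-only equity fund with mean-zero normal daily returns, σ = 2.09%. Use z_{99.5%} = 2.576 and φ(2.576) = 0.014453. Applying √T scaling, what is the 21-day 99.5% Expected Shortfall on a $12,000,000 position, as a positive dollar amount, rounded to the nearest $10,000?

σ_{21d} = 2.09% × √21 = 9.578%.
ES multiplier = φ(z)/(1−α) = 0.014453/0.005 = 2.891.
ES = 9.578% × 2.891 = 27.690%; on $12,000,000: $3,322,800.

$3,320,000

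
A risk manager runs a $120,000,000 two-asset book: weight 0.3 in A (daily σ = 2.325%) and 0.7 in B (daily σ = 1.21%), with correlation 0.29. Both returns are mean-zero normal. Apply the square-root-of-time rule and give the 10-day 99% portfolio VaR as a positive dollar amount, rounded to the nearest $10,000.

σ_p = √(0.3²·2.325² + 0.7²·1.21² + 2·0.29·0.3·0.7·2.325·1.21) = 1.244%.
σ_{10d} = 1.244% × √10 = 3.934%.
z(99%) = 2.326.
VaR = 2.326 × 3.934% = 9.150%; on $120,000,000 that is $10,980,000.

$10,980,000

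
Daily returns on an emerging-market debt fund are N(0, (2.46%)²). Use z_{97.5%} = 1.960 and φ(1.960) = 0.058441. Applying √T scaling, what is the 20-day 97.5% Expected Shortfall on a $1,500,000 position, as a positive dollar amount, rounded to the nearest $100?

$385,800

σ_{20d} = 2.46% × √20 = 11.001%.
ES multiplier = φ(z)/(1−α) = 0.058441/0.025 = 2.338.
ES = 11.001% × 2.338 = 25.720%; on $1,500,000: $385,800.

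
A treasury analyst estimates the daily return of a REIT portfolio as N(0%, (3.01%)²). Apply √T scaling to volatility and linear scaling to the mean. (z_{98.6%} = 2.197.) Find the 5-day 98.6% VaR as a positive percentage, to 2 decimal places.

14.79%

σ_{5d} = 3.01% × √5 = 6.731%.
VaR = 2.197 × 6.731% = 14.788%.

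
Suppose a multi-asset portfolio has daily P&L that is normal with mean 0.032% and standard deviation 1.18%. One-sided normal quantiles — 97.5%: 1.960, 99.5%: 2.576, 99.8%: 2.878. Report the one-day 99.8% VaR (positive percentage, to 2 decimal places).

VaR = −μ + z·σ = −(0.032%) + 2.878 × 1.18% = 3.364%.

3.36%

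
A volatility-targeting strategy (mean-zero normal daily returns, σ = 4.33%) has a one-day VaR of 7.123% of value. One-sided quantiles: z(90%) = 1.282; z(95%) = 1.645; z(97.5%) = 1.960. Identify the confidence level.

Implied z = VaR/σ = 7.123 / 4.33 = 1.645.
This matches z(95%) = 1.645.

95%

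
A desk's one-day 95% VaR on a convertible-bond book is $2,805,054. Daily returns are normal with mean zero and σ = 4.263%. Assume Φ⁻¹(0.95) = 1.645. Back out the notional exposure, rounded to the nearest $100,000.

VaR as a fraction of value: z·σ = 1.645 × 4.263% = 7.01264%.
Position = $2,805,054 / 0.0701264 = $40,000,000.

$40,000,000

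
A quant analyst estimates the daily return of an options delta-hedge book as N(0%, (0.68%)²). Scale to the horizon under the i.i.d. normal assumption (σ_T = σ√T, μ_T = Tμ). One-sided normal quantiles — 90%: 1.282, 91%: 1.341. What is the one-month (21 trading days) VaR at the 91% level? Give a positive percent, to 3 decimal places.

σ_{21d} = 0.68% × √21 = 3.116%.
VaR = 1.341 × 3.116% = 4.179%.

4.179%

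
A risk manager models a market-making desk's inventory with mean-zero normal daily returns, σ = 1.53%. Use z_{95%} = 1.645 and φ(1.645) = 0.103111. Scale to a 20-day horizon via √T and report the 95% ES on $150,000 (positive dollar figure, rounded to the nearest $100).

$21,200

σ_{20d} = 1.53% × √20 = 6.842%.
ES multiplier = φ(z)/(1−α) = 0.103111/0.05 = 2.062.
ES = 6.842% × 2.062 = 14.108%; on $150,000: $21,162.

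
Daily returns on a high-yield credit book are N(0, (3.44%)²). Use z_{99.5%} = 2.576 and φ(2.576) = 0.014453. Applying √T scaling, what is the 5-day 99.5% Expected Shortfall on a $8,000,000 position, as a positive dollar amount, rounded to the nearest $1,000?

σ_{5d} = 3.44% × √5 = 7.692%.
ES multiplier = φ(z)/(1−α) = 0.014453/0.005 = 2.891.
ES = 7.692% × 2.891 = 22.238%; on $8,000,000: $1,779,040.

$1,779,000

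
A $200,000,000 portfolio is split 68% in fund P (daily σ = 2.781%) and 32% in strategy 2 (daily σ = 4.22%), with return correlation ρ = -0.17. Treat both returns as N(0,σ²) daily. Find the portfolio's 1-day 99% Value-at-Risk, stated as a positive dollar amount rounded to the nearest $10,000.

$9,900,000

σ_p² = 0.68²·2.781² + 0.32²·4.22² + 2·-0.17·0.68·0.32·2.781·4.22 = 4.5315 (%²).
σ_p = √4.5315 = 2.129%.
At 99%, z = 2.326.
VaR = 2.326 × 2.129% = 4.952%; on $200,000,000 that is $9,904,000.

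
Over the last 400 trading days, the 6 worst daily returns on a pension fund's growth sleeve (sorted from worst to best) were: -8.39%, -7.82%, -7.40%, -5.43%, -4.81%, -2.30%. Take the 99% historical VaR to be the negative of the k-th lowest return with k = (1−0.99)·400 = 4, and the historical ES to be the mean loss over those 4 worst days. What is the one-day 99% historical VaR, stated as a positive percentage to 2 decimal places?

5.43%

k = 4; the 4th lowest return is -5.43%, so VaR = 5.43%.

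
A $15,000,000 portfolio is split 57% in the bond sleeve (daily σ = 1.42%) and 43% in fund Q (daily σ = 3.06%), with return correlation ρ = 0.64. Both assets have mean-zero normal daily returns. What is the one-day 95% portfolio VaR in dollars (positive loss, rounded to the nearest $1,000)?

σ_p² = 0.57²·1.42² + 0.43²·3.06² + 2·0.64·0.57·0.43·1.42·3.06 = 3.7497 (%²).
σ_p = √3.7497 = 1.936%.
At 95%, z = 1.645.
VaR = 1.645 × 1.936% = 3.185%; on $15,000,000 that is $477,750.

$478,000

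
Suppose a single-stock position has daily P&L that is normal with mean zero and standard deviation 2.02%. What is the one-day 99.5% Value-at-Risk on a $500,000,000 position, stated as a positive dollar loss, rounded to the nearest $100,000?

$26,000,000

At 99.5% one-sided, z = 2.576.
VaR = z·σ = 2.576 × 2.02% = 5.204%.
On $500,000,000: 0.05204 × $500,000,000 = $26,020,000.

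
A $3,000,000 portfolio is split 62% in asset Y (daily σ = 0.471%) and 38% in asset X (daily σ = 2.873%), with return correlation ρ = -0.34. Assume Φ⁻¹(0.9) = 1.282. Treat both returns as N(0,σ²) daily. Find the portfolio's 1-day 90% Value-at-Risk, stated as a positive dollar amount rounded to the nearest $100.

$39,600

σ_p² = 0.62²·0.471² + 0.38²·2.873² + 2·-0.34·0.62·0.38·0.471·2.873 = 1.0604 (%²).
σ_p = √1.0604 = 1.030%.
VaR = 1.282 × 1.030% = 1.320%; on $3,000,000 that is $39,600.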